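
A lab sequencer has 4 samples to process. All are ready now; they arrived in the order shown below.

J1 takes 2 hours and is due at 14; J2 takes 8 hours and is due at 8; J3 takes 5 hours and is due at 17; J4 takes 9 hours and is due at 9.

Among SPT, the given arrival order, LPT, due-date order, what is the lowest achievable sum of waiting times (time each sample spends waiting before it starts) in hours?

SPT (increasing processing time): J1 J3 J2 J4.
J1: waits 0, runs 0→2
J3: waits 2, runs 2→7
J2: waits 7, runs 7→15
J4: waits 15, runs 15→24
Sum = 0+2+7+15 = 24.
FIFO (arrival order): J1 J2 J3 J4.
J1: waits 0, runs 0→2
J2: waits 2, runs 2→10
J3: waits 10, runs 10→15
J4: waits 15, runs 15→24
Sum = 0+2+10+15 = 27.
LPT (decreasing processing time): J4 J2 J3 J1.
J4: waits 0, runs 0→9
J2: waits 9, runs 9→17
J3: waits 17, runs 17→22
J1: waits 22, runs 22→24
Sum = 0+9+17+22 = 48.
EDD (increasing due date): J2 J4 J1 J3.
J2: waits 0, runs 0→8
J4: waits 8, runs 8→17
J1: waits 17, runs 17→19
J3: waits 19, runs 19→24
Sum = 0+8+17+19 = 44.
SPT 24, FIFO 27, LPT 48, EDD 44 → minimum 24.

24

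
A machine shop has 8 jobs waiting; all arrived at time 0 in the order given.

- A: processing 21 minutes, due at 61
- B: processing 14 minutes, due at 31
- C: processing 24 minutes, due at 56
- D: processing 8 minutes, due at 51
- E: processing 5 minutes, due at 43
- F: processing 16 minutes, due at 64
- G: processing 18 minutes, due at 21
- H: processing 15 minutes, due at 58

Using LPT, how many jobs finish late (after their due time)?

6

LPT (decreasing processing time): C A G F H B D E.
C: 0→24, due 56, tardiness 0
A: 24→45, due 61, tardiness 0
G: 45→63, due 21, tardiness 42
F: 63→79, due 64, tardiness 15
H: 79→94, due 58, tardiness 36
B: 94→108, due 31, tardiness 77
D: 108→116, due 51, tardiness 65
E: 116→121, due 43, tardiness 78
Late jobs: 6.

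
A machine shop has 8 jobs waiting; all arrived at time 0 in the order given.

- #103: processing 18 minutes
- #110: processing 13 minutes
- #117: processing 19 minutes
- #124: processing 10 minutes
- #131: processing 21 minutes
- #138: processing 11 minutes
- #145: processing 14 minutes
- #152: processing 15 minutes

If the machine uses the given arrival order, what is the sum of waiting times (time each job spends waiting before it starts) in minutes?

FIFO (arrival order): #103 #110 #117 #124 #131 #138 #145 #152.
#103: waits 0, runs 0→18
#110: waits 18, runs 18→31
#117: waits 31, runs 31→50
#124: waits 50, runs 50→60
#131: waits 60, runs 60→81
#138: waits 81, runs 81→92
#145: waits 92, runs 92→106
#152: waits 106, runs 106→121
Sum = 0+18+31+50+60+81+92+106 = 438.

438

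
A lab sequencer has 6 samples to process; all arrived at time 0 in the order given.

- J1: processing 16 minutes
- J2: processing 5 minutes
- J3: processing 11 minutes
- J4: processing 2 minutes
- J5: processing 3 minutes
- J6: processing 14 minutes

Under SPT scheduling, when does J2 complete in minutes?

SPT (increasing processing time): J4 J5 J2 J3 J6 J1.
J4: 0→2
J5: 2→5
J2: 5→10

10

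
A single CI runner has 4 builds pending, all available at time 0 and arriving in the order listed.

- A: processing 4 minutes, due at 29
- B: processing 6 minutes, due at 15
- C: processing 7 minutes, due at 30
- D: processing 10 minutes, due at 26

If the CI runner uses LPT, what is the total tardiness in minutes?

8

LPT (decreasing processing time): D C B A.
D: 0→10, due 26, tardiness 0
C: 10→17, due 30, tardiness 0
B: 17→23, due 15, tardiness 8
A: 23→27, due 29, tardiness 0
Sum = 0+0+8+0 = 8.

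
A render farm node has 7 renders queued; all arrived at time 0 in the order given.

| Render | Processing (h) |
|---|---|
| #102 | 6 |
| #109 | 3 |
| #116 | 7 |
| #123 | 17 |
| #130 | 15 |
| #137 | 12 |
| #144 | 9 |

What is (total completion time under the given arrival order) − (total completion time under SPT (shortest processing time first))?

FIFO (arrival order): #102 #109 #116 #123 #130 #137 #144.
#102: 0→6
#109: 6→9
#116: 9→16
#123: 16→33
#130: 33→48
#137: 48→60
#144: 60→69
Sum = 6+9+16+33+48+60+69 = 241.
SPT (increasing processing time): #109 #102 #116 #144 #137 #130 #123.
#109: 0→3
#102: 3→9
#116: 9→16
#144: 16→25
#137: 25→37
#130: 37→52
#123: 52→69
Sum = 3+9+16+25+37+52+69 = 211.
Difference = 241 − 211 = 30.

30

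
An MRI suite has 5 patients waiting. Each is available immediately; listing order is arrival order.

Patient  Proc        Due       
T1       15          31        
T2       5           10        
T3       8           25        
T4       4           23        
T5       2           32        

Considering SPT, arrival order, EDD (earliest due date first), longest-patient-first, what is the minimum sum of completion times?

SPT (increasing processing time): T5 T4 T2 T3 T1.
T5: 0→2
T4: 2→6
T2: 6→11
T3: 11→19
T1: 19→34
Sum = 2+6+11+19+34 = 72.
FIFO (arrival order): T1 T2 T3 T4 T5.
T1: 0→15
T2: 15→20
T3: 20→28
T4: 28→32
T5: 32→34
Sum = 15+20+28+32+34 = 129.
EDD (increasing due date): T2 T4 T3 T1 T5.
T2: 0→5
T4: 5→9
T3: 9→17
T1: 17→32
T5: 32→34
Sum = 5+9+17+32+34 = 97.
LPT (decreasing processing time): T1 T3 T2 T4 T5.
T1: 0→15
T3: 15→23
T2: 23→28
T4: 28→32
T5: 32→34
Sum = 15+23+28+32+34 = 132.
SPT 72, FIFO 129, EDD 97, LPT 132 → minimum 72.

72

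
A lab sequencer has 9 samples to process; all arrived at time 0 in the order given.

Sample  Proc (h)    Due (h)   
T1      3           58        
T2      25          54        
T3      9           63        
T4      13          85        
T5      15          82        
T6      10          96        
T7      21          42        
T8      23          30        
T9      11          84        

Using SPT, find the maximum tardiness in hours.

SPT (increasing processing time): T1 T3 T6 T9 T4 T5 T7 T8 T2.
T1: 0→3, due 58, tardiness 0
T3: 3→12, due 63, tardiness 0
T6: 12→22, due 96, tardiness 0
T9: 22→33, due 84, tardiness 0
T4: 33→46, due 85, tardiness 0
T5: 46→61, due 82, tardiness 0
T7: 61→82, due 42, tardiness 40
T8: 82→105, due 30, tardiness 75
T2: 105→130, due 54, tardiness 76
Maximum = 76.

76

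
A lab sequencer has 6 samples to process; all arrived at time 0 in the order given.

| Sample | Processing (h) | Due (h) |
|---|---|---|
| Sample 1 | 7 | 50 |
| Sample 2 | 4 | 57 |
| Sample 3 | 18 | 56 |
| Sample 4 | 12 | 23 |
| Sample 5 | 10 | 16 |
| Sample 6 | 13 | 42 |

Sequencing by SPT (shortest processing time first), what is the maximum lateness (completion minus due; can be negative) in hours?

10

SPT (increasing processing time): Sample 2 Sample 1 Sample 5 Sample 4 Sample 6 Sample 3.
Sample 2: 0→4, due 57, lateness -53
Sample 1: 4→11, due 50, lateness -39
Sample 5: 11→21, due 16, lateness 5
Sample 4: 21→33, due 23, lateness 10
Sample 6: 33→46, due 42, lateness 4
Sample 3: 46→64, due 56, lateness 8
Maximum = 10.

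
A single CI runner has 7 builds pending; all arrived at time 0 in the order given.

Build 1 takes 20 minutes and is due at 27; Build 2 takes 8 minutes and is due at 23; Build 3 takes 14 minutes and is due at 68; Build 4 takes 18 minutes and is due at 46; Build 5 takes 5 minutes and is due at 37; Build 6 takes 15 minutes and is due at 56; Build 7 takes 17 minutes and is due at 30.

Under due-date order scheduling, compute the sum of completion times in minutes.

EDD (increasing due date): Build 2 Build 1 Build 7 Build 5 Build 4 Build 6 Build 3.
Build 2: 0→8
Build 1: 8→28
Build 7: 28→45
Build 5: 45→50
Build 4: 50→68
Build 6: 68→83
Build 3: 83→97
Sum = 8+28+45+50+68+83+97 = 379.

379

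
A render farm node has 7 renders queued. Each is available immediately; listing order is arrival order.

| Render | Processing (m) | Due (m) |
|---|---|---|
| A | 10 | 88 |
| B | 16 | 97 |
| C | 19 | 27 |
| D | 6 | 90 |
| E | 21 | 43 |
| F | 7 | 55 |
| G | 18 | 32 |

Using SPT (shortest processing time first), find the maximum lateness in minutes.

54

SPT (increasing processing time): D F A B G C E.
D: 0→6, due 90, lateness -84
F: 6→13, due 55, lateness -42
A: 13→23, due 88, lateness -65
B: 23→39, due 97, lateness -58
G: 39→57, due 32, lateness 25
C: 57→76, due 27, lateness 49
E: 76→97, due 43, lateness 54
Maximum = 54.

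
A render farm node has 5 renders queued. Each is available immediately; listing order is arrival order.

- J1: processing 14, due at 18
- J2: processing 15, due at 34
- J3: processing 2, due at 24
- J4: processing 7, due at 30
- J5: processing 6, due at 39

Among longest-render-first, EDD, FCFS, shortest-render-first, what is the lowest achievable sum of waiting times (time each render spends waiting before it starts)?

54

LPT (decreasing processing time): J2 J1 J4 J5 J3.
J2: waits 0, runs 0→15
J1: waits 15, runs 15→29
J4: waits 29, runs 29→36
J5: waits 36, runs 36→42
J3: waits 42, runs 42→44
Sum = 0+15+29+36+42 = 122.
EDD (increasing due date): J1 J3 J4 J2 J5.
J1: waits 0, runs 0→14
J3: waits 14, runs 14→16
J4: waits 16, runs 16→23
J2: waits 23, runs 23→38
J5: waits 38, runs 38→44
Sum = 0+14+16+23+38 = 91.
FIFO (arrival order): J1 J2 J3 J4 J5.
J1: waits 0, runs 0→14
J2: waits 14, runs 14→29
J3: waits 29, runs 29→31
J4: waits 31, runs 31→38
J5: waits 38, runs 38→44
Sum = 0+14+29+31+38 = 112.
SPT (increasing processing time): J3 J5 J4 J1 J2.
J3: waits 0, runs 0→2
J5: waits 2, runs 2→8
J4: waits 8, runs 8→15
J1: waits 15, runs 15→29
J2: waits 29, runs 29→44
Sum = 0+2+8+15+29 = 54.
LPT 122, EDD 91, FIFO 112, SPT 54 → minimum 54.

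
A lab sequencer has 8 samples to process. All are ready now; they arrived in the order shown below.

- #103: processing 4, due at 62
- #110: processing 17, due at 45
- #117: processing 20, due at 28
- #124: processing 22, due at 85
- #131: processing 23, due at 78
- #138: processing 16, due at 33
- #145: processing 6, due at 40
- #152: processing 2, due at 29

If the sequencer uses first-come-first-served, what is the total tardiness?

239

FIFO (arrival order): #103 #110 #117 #124 #131 #138 #145 #152.
#103: 0→4, due 62, tardiness 0
#110: 4→21, due 45, tardiness 0
#117: 21→41, due 28, tardiness 13
#124: 41→63, due 85, tardiness 0
#131: 63→86, due 78, tardiness 8
#138: 86→102, due 33, tardiness 69
#145: 102→108, due 40, tardiness 68
#152: 108→110, due 29, tardiness 81
Sum = 0+0+13+0+8+69+68+81 = 239.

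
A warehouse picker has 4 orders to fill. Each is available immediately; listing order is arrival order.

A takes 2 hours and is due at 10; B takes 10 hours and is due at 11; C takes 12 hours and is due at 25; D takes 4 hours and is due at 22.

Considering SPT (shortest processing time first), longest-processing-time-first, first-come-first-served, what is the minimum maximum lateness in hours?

SPT (increasing processing time): A D B C.
A: 0→2, due 10, lateness -8
D: 2→6, due 22, lateness -16
B: 6→16, due 11, lateness 5
C: 16→28, due 25, lateness 3
Maximum = 5.
LPT (decreasing processing time): C B D A.
C: 0→12, due 25, lateness -13
B: 12→22, due 11, lateness 11
D: 22→26, due 22, lateness 4
A: 26→28, due 10, lateness 18
Maximum = 18.
FIFO (arrival order): A B C D.
A: 0→2, due 10, lateness -8
B: 2→12, due 11, lateness 1
C: 12→24, due 25, lateness -1
D: 24→28, due 22, lateness 6
Maximum = 6.
SPT 5, LPT 18, FIFO 6 → minimum 5.

5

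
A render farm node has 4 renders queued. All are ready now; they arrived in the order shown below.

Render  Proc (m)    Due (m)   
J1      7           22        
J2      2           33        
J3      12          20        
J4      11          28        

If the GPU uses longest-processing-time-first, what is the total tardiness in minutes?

8

LPT (decreasing processing time): J3 J4 J1 J2.
J3: 0→12, due 20, tardiness 0
J4: 12→23, due 28, tardiness 0
J1: 23→30, due 22, tardiness 8
J2: 30→32, due 33, tardiness 0
Sum = 0+0+8+0 = 8.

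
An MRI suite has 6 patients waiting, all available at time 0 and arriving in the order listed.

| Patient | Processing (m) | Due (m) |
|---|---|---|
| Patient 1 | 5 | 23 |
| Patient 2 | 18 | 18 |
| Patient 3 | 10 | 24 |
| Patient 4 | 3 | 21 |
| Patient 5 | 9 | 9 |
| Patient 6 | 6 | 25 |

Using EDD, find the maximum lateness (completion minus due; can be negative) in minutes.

EDD (increasing due date): Patient 5 Patient 2 Patient 4 Patient 1 Patient 3 Patient 6.
Patient 5: 0→9, due 9, lateness 0
Patient 2: 9→27, due 18, lateness 9
Patient 4: 27→30, due 21, lateness 9
Patient 1: 30→35, due 23, lateness 12
Patient 3: 35→45, due 24, lateness 21
Patient 6: 45→51, due 25, lateness 26
Maximum = 26.

26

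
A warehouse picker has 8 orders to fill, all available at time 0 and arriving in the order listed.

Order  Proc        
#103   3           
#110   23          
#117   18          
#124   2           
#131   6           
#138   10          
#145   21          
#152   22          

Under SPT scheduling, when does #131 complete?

11

SPT (increasing processing time): #124 #103 #131 #138 #117 #145 #152 #110.
#124: 0→2
#103: 2→5
#131: 5→11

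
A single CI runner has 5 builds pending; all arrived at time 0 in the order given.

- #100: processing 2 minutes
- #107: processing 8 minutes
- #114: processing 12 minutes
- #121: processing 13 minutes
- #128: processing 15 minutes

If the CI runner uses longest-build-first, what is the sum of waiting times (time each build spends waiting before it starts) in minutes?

LPT (decreasing processing time): #128 #121 #114 #107 #100.
#128: waits 0, runs 0→15
#121: waits 15, runs 15→28
#114: waits 28, runs 28→40
#107: waits 40, runs 40→48
#100: waits 48, runs 48→50
Sum = 0+15+28+40+48 = 131.

131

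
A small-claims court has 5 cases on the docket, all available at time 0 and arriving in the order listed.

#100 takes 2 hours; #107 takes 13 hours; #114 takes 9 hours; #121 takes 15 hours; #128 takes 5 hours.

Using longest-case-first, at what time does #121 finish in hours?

LPT (decreasing processing time): #121 #107 #114 #128 #100.
#121: 0→15

15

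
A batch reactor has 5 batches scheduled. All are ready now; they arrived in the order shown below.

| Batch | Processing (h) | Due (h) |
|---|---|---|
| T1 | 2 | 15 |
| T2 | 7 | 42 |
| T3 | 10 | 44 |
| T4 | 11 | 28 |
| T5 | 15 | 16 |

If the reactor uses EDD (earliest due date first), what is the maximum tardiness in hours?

1

EDD (increasing due date): T1 T5 T4 T2 T3.
T1: 0→2, due 15, tardiness 0
T5: 2→17, due 16, tardiness 1
T4: 17→28, due 28, tardiness 0
T2: 28→35, due 42, tardiness 0
T3: 35→45, due 44, tardiness 1
Maximum = 1.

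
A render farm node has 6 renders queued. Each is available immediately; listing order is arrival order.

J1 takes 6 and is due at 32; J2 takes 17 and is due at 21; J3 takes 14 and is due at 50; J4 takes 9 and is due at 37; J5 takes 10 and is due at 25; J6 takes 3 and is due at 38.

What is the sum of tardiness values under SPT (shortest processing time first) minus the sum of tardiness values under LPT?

-33

SPT (increasing processing time): J6 J1 J4 J5 J3 J2.
J6: 0→3, due 38, tardiness 0
J1: 3→9, due 32, tardiness 0
J4: 9→18, due 37, tardiness 0
J5: 18→28, due 25, tardiness 3
J3: 28→42, due 50, tardiness 0
J2: 42→59, due 21, tardiness 38
Sum = 0+0+0+3+0+38 = 41.
LPT (decreasing processing time): J2 J3 J5 J4 J1 J6.
J2: 0→17, due 21, tardiness 0
J3: 17→31, due 50, tardiness 0
J5: 31→41, due 25, tardiness 16
J4: 41→50, due 37, tardiness 13
J1: 50→56, due 32, tardiness 24
J6: 56→59, due 38, tardiness 21
Sum = 0+0+16+13+24+21 = 74.
Difference = 41 − 74 = -33.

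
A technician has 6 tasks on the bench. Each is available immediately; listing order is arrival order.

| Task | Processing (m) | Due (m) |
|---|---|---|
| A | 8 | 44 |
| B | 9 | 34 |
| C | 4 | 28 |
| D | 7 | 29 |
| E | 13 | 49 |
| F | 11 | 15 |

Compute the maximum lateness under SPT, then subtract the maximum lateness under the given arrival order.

-13

SPT (increasing processing time): C D A B F E.
C: 0→4, due 28, lateness -24
D: 4→11, due 29, lateness -18
A: 11→19, due 44, lateness -25
B: 19→28, due 34, lateness -6
F: 28→39, due 15, lateness 24
E: 39→52, due 49, lateness 3
Maximum = 24.
FIFO (arrival order): A B C D E F.
A: 0→8, due 44, lateness -36
B: 8→17, due 34, lateness -17
C: 17→21, due 28, lateness -7
D: 21→28, due 29, lateness -1
E: 28→41, due 49, lateness -8
F: 41→52, due 15, lateness 37
Maximum = 37.
Difference = 24 − 37 = -13.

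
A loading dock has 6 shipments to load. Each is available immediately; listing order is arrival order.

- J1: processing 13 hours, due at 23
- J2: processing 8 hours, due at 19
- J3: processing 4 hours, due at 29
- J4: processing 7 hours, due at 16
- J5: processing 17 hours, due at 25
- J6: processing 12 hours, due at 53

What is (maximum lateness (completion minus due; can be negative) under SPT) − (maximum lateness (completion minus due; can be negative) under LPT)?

-5

SPT (increasing processing time): J3 J4 J2 J6 J1 J5.
J3: 0→4, due 29, lateness -25
J4: 4→11, due 16, lateness -5
J2: 11→19, due 19, lateness 0
J6: 19→31, due 53, lateness -22
J1: 31→44, due 23, lateness 21
J5: 44→61, due 25, lateness 36
Maximum = 36.
LPT (decreasing processing time): J5 J1 J6 J2 J4 J3.
J5: 0→17, due 25, lateness -8
J1: 17→30, due 23, lateness 7
J6: 30→42, due 53, lateness -11
J2: 42→50, due 19, lateness 31
J4: 50→57, due 16, lateness 41
J3: 57→61, due 29, lateness 32
Maximum = 41.
Difference = 36 − 41 = -5.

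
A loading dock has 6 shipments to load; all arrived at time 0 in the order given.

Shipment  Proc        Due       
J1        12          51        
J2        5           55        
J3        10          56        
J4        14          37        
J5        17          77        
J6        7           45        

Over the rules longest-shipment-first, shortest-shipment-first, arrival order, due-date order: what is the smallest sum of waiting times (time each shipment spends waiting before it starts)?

121

LPT (decreasing processing time): J5 J4 J1 J3 J6 J2.
J5: waits 0, runs 0→17
J4: waits 17, runs 17→31
J1: waits 31, runs 31→43
J3: waits 43, runs 43→53
J6: waits 53, runs 53→60
J2: waits 60, runs 60→65
Sum = 0+17+31+43+53+60 = 204.
SPT (increasing processing time): J2 J6 J3 J1 J4 J5.
J2: waits 0, runs 0→5
J6: waits 5, runs 5→12
J3: waits 12, runs 12→22
J1: waits 22, runs 22→34
J4: waits 34, runs 34→48
J5: waits 48, runs 48→65
Sum = 0+5+12+22+34+48 = 121.
FIFO (arrival order): J1 J2 J3 J4 J5 J6.
J1: waits 0, runs 0→12
J2: waits 12, runs 12→17
J3: waits 17, runs 17→27
J4: waits 27, runs 27→41
J5: waits 41, runs 41→58
J6: waits 58, runs 58→65
Sum = 0+12+17+27+41+58 = 155.
EDD (increasing due date): J4 J6 J1 J2 J3 J5.
J4: waits 0, runs 0→14
J6: waits 14, runs 14→21
J1: waits 21, runs 21→33
J2: waits 33, runs 33→38
J3: waits 38, runs 38→48
J5: waits 48, runs 48→65
Sum = 0+14+21+33+38+48 = 154.
LPT 204, SPT 121, FIFO 155, EDD 154 → minimum 121.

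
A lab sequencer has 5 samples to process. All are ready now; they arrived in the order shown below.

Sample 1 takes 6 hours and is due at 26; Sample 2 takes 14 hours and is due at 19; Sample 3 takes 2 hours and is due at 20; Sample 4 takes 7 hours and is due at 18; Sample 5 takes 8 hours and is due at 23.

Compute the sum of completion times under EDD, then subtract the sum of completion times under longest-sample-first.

-18

EDD (increasing due date): Sample 4 Sample 2 Sample 3 Sample 5 Sample 1.
Sample 4: 0→7
Sample 2: 7→21
Sample 3: 21→23
Sample 5: 23→31
Sample 1: 31→37
Sum = 7+21+23+31+37 = 119.
LPT (decreasing processing time): Sample 2 Sample 5 Sample 4 Sample 1 Sample 3.
Sample 2: 0→14
Sample 5: 14→22
Sample 4: 22→29
Sample 1: 29→35
Sample 3: 35→37
Sum = 14+22+29+35+37 = 137.
Difference = 119 − 137 = -18.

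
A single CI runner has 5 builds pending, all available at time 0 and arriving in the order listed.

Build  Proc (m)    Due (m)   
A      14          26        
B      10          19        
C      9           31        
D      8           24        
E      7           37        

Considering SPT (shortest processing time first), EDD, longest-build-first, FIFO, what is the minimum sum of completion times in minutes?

128

SPT (increasing processing time): E D C B A.
E: 0→7
D: 7→15
C: 15→24
B: 24→34
A: 34→48
Sum = 7+15+24+34+48 = 128.
EDD (increasing due date): B D A C E.
B: 0→10
D: 10→18
A: 18→32
C: 32→41
E: 41→48
Sum = 10+18+32+41+48 = 149.
LPT (decreasing processing time): A B C D E.
A: 0→14
B: 14→24
C: 24→33
D: 33→41
E: 41→48
Sum = 14+24+33+41+48 = 160.
FIFO (arrival order): A B C D E.
A: 0→14
B: 14→24
C: 24→33
D: 33→41
E: 41→48
Sum = 14+24+33+41+48 = 160.
SPT 128, EDD 149, LPT 160, FIFO 160 → minimum 128.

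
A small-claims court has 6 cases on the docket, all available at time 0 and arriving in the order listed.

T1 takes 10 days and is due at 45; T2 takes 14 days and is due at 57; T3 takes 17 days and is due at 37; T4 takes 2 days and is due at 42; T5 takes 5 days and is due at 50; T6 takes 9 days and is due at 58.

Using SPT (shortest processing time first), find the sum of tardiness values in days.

SPT (increasing processing time): T4 T5 T6 T1 T2 T3.
T4: 0→2, due 42, tardiness 0
T5: 2→7, due 50, tardiness 0
T6: 7→16, due 58, tardiness 0
T1: 16→26, due 45, tardiness 0
T2: 26→40, due 57, tardiness 0
T3: 40→57, due 37, tardiness 20
Sum = 0+0+0+0+0+20 = 20.

20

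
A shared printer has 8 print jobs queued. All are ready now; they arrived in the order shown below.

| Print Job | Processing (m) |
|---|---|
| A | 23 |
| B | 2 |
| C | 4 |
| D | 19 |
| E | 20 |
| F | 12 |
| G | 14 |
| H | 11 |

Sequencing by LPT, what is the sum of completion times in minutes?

599

LPT (decreasing processing time): A E D G F H C B.
A: 0→23
E: 23→43
D: 43→62
G: 62→76
F: 76→88
H: 88→99
C: 99→103
B: 103→105
Sum = 23+43+62+76+88+99+103+105 = 599.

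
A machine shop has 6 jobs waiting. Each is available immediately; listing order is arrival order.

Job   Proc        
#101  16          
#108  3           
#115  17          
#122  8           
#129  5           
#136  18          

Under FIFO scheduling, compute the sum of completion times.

231

FIFO (arrival order): #101 #108 #115 #122 #129 #136.
#101: 0→16
#108: 16→19
#115: 19→36
#122: 36→44
#129: 44→49
#136: 49→67
Sum = 16+19+36+44+49+67 = 231.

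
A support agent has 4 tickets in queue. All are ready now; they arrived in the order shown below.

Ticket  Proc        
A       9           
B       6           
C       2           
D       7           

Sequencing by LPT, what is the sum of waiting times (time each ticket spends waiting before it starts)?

47

LPT (decreasing processing time): A D B C.
A: waits 0, runs 0→9
D: waits 9, runs 9→16
B: waits 16, runs 16→22
C: waits 22, runs 22→24
Sum = 0+9+16+22 = 47.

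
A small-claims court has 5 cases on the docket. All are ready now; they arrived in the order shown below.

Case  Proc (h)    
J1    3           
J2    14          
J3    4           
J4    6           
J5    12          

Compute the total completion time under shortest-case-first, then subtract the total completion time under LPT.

-60

SPT (increasing processing time): J1 J3 J4 J5 J2.
J1: 0→3
J3: 3→7
J4: 7→13
J5: 13→25
J2: 25→39
Sum = 3+7+13+25+39 = 87.
LPT (decreasing processing time): J2 J5 J4 J3 J1.
J2: 0→14
J5: 14→26
J4: 26→32
J3: 32→36
J1: 36→39
Sum = 14+26+32+36+39 = 147.
Difference = 87 − 147 = -60.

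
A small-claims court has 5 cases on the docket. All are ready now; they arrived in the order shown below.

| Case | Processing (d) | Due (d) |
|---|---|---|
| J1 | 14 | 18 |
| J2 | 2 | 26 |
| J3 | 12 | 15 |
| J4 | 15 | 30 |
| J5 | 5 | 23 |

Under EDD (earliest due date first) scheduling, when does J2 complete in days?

EDD (increasing due date): J3 J1 J5 J2 J4.
J3: 0→12
J1: 12→26
J5: 26→31
J2: 31→33

33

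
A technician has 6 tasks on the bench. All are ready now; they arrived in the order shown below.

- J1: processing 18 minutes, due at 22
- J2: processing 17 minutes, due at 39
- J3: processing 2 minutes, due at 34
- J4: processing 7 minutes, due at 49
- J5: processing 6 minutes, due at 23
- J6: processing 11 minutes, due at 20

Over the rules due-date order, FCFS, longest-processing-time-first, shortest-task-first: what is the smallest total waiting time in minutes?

EDD (increasing due date): J6 J1 J5 J3 J2 J4.
J6: waits 0, runs 0→11
J1: waits 11, runs 11→29
J5: waits 29, runs 29→35
J3: waits 35, runs 35→37
J2: waits 37, runs 37→54
J4: waits 54, runs 54→61
Sum = 0+11+29+35+37+54 = 166.
FIFO (arrival order): J1 J2 J3 J4 J5 J6.
J1: waits 0, runs 0→18
J2: waits 18, runs 18→35
J3: waits 35, runs 35→37
J4: waits 37, runs 37→44
J5: waits 44, runs 44→50
J6: waits 50, runs 50→61
Sum = 0+18+35+37+44+50 = 184.
LPT (decreasing processing time): J1 J2 J6 J4 J5 J3.
J1: waits 0, runs 0→18
J2: waits 18, runs 18→35
J6: waits 35, runs 35→46
J4: waits 46, runs 46→53
J5: waits 53, runs 53→59
J3: waits 59, runs 59→61
Sum = 0+18+35+46+53+59 = 211.
SPT (increasing processing time): J3 J5 J4 J6 J2 J1.
J3: waits 0, runs 0→2
J5: waits 2, runs 2→8
J4: waits 8, runs 8→15
J6: waits 15, runs 15→26
J2: waits 26, runs 26→43
J1: waits 43, runs 43→61
Sum = 0+2+8+15+26+43 = 94.
EDD 166, FIFO 184, LPT 211, SPT 94 → minimum 94.

94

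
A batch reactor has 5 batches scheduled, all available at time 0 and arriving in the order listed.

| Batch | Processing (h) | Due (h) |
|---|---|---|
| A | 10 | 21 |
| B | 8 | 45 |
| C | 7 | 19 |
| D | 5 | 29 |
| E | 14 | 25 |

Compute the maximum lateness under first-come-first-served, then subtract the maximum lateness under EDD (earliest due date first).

FIFO (arrival order): A B C D E.
A: 0→10, due 21, lateness -11
B: 10→18, due 45, lateness -27
C: 18→25, due 19, lateness 6
D: 25→30, due 29, lateness 1
E: 30→44, due 25, lateness 19
Maximum = 19.
EDD (increasing due date): C A E D B.
C: 0→7, due 19, lateness -12
A: 7→17, due 21, lateness -4
E: 17→31, due 25, lateness 6
D: 31→36, due 29, lateness 7
B: 36→44, due 45, lateness -1
Maximum = 7.
Difference = 19 − 7 = 12.

12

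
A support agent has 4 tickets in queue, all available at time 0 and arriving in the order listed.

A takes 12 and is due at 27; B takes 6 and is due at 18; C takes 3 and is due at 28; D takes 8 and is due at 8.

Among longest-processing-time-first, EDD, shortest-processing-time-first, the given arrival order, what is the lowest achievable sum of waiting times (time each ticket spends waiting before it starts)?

29

LPT (decreasing processing time): A D B C.
A: waits 0, runs 0→12
D: waits 12, runs 12→20
B: waits 20, runs 20→26
C: waits 26, runs 26→29
Sum = 0+12+20+26 = 58.
EDD (increasing due date): D B A C.
D: waits 0, runs 0→8
B: waits 8, runs 8→14
A: waits 14, runs 14→26
C: waits 26, runs 26→29
Sum = 0+8+14+26 = 48.
SPT (increasing processing time): C B D A.
C: waits 0, runs 0→3
B: waits 3, runs 3→9
D: waits 9, runs 9→17
A: waits 17, runs 17→29
Sum = 0+3+9+17 = 29.
FIFO (arrival order): A B C D.
A: waits 0, runs 0→12
B: waits 12, runs 12→18
C: waits 18, runs 18→21
D: waits 21, runs 21→29
Sum = 0+12+18+21 = 51.
LPT 58, EDD 48, SPT 29, FIFO 51 → minimum 29.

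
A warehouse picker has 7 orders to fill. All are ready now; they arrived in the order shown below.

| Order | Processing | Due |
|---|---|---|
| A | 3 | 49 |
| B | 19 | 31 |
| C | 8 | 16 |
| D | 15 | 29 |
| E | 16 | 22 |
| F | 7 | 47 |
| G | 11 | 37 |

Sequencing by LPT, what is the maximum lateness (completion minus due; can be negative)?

LPT (decreasing processing time): B E D G C F A.
B: 0→19, due 31, lateness -12
E: 19→35, due 22, lateness 13
D: 35→50, due 29, lateness 21
G: 50→61, due 37, lateness 24
C: 61→69, due 16, lateness 53
F: 69→76, due 47, lateness 29
A: 76→79, due 49, lateness 30
Maximum = 53.

53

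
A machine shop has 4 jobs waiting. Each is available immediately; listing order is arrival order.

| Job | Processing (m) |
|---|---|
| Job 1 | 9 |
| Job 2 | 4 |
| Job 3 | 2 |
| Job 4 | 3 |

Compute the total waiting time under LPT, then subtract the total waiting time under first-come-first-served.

1

LPT (decreasing processing time): Job 1 Job 2 Job 4 Job 3.
Job 1: waits 0, runs 0→9
Job 2: waits 9, runs 9→13
Job 4: waits 13, runs 13→16
Job 3: waits 16, runs 16→18
Sum = 0+9+13+16 = 38.
FIFO (arrival order): Job 1 Job 2 Job 3 Job 4.
Job 1: waits 0, runs 0→9
Job 2: waits 9, runs 9→13
Job 3: waits 13, runs 13→15
Job 4: waits 15, runs 15→18
Sum = 0+9+13+15 = 37.
Difference = 38 − 37 = 1.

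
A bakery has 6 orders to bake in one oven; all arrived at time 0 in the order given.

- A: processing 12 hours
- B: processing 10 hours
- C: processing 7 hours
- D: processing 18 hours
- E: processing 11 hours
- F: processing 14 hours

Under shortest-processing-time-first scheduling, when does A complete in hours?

SPT (increasing processing time): C B E A F D.
C: 0→7
B: 7→17
E: 17→28
A: 28→40

40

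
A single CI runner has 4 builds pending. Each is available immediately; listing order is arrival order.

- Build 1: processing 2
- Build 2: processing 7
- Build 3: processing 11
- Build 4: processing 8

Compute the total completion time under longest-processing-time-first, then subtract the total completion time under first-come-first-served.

25

LPT (decreasing processing time): Build 3 Build 4 Build 2 Build 1.
Build 3: 0→11
Build 4: 11→19
Build 2: 19→26
Build 1: 26→28
Sum = 11+19+26+28 = 84.
FIFO (arrival order): Build 1 Build 2 Build 3 Build 4.
Build 1: 0→2
Build 2: 2→9
Build 3: 9→20
Build 4: 20→28
Sum = 2+9+20+28 = 59.
Difference = 84 − 59 = 25.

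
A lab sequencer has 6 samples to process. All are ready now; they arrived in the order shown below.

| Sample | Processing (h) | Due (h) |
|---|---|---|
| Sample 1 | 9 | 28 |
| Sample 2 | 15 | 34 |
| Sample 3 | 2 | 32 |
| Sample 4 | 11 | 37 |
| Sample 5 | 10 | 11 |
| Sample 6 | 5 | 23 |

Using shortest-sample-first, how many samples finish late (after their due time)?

SPT (increasing processing time): Sample 3 Sample 6 Sample 1 Sample 5 Sample 4 Sample 2.
Sample 3: 0→2, due 32, tardiness 0
Sample 6: 2→7, due 23, tardiness 0
Sample 1: 7→16, due 28, tardiness 0
Sample 5: 16→26, due 11, tardiness 15
Sample 4: 26→37, due 37, tardiness 0
Sample 2: 37→52, due 34, tardiness 18
Late samples: 2.

2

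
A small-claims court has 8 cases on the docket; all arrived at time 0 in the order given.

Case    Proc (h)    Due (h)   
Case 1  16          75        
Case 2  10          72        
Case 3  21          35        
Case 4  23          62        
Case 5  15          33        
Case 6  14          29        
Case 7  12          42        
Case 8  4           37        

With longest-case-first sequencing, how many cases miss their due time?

6

LPT (decreasing processing time): Case 4 Case 3 Case 1 Case 5 Case 6 Case 7 Case 2 Case 8.
Case 4: 0→23, due 62, tardiness 0
Case 3: 23→44, due 35, tardiness 9
Case 1: 44→60, due 75, tardiness 0
Case 5: 60→75, due 33, tardiness 42
Case 6: 75→89, due 29, tardiness 60
Case 7: 89→101, due 42, tardiness 59
Case 2: 101→111, due 72, tardiness 39
Case 8: 111→115, due 37, tardiness 78
Late cases: 6.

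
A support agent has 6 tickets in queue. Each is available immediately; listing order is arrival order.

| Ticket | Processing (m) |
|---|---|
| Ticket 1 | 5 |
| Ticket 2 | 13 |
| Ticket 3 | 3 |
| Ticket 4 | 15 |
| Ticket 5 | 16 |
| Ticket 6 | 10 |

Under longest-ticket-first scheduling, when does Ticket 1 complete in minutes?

LPT (decreasing processing time): Ticket 5 Ticket 4 Ticket 2 Ticket 6 Ticket 1 Ticket 3.
Ticket 5: 0→16
Ticket 4: 16→31
Ticket 2: 31→44
Ticket 6: 44→54
Ticket 1: 54→59

59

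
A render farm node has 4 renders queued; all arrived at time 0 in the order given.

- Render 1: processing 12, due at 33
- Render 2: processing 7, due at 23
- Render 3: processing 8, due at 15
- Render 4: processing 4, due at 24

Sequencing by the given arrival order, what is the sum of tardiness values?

FIFO (arrival order): Render 1 Render 2 Render 3 Render 4.
Render 1: 0→12, due 33, tardiness 0
Render 2: 12→19, due 23, tardiness 0
Render 3: 19→27, due 15, tardiness 12
Render 4: 27→31, due 24, tardiness 7
Sum = 0+0+12+7 = 19.

19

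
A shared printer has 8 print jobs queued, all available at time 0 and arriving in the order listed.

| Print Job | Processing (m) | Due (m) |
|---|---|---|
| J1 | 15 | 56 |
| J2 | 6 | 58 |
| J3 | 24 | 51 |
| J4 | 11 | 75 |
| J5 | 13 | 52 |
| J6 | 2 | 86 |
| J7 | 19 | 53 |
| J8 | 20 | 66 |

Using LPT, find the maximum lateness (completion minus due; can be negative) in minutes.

50

LPT (decreasing processing time): J3 J8 J7 J1 J5 J4 J2 J6.
J3: 0→24, due 51, lateness -27
J8: 24→44, due 66, lateness -22
J7: 44→63, due 53, lateness 10
J1: 63→78, due 56, lateness 22
J5: 78→91, due 52, lateness 39
J4: 91→102, due 75, lateness 27
J2: 102→108, due 58, lateness 50
J6: 108→110, due 86, lateness 24
Maximum = 50.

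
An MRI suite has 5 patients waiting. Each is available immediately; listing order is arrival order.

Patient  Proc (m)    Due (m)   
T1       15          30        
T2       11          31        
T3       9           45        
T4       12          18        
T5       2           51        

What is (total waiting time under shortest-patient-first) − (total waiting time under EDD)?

SPT (increasing processing time): T5 T3 T2 T4 T1.
T5: waits 0, runs 0→2
T3: waits 2, runs 2→11
T2: waits 11, runs 11→22
T4: waits 22, runs 22→34
T1: waits 34, runs 34→49
Sum = 0+2+11+22+34 = 69.
EDD (increasing due date): T4 T1 T2 T3 T5.
T4: waits 0, runs 0→12
T1: waits 12, runs 12→27
T2: waits 27, runs 27→38
T3: waits 38, runs 38→47
T5: waits 47, runs 47→49
Sum = 0+12+27+38+47 = 124.
Difference = 69 − 124 = -55.

-55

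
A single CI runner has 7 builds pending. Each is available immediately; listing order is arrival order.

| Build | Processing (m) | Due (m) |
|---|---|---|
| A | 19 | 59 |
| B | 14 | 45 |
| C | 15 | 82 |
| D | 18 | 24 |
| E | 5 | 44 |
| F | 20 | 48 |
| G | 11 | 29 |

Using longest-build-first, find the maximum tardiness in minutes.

68

LPT (decreasing processing time): F A D C B G E.
F: 0→20, due 48, tardiness 0
A: 20→39, due 59, tardiness 0
D: 39→57, due 24, tardiness 33
C: 57→72, due 82, tardiness 0
B: 72→86, due 45, tardiness 41
G: 86→97, due 29, tardiness 68
E: 97→102, due 44, tardiness 58
Maximum = 68.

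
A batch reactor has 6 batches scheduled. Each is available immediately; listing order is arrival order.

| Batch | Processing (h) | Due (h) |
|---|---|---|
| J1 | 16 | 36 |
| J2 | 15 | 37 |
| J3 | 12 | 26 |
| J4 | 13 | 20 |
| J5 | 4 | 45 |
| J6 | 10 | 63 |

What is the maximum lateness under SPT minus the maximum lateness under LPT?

4

SPT (increasing processing time): J5 J6 J3 J4 J2 J1.
J5: 0→4, due 45, lateness -41
J6: 4→14, due 63, lateness -49
J3: 14→26, due 26, lateness 0
J4: 26→39, due 20, lateness 19
J2: 39→54, due 37, lateness 17
J1: 54→70, due 36, lateness 34
Maximum = 34.
LPT (decreasing processing time): J1 J2 J4 J3 J6 J5.
J1: 0→16, due 36, lateness -20
J2: 16→31, due 37, lateness -6
J4: 31→44, due 20, lateness 24
J3: 44→56, due 26, lateness 30
J6: 56→66, due 63, lateness 3
J5: 66→70, due 45, lateness 25
Maximum = 30.
Difference = 34 − 30 = 4.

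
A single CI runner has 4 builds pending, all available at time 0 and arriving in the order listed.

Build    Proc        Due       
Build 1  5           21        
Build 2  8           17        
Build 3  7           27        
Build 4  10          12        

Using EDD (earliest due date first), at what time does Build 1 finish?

EDD (increasing due date): Build 4 Build 2 Build 1 Build 3.
Build 4: 0→10
Build 2: 10→18
Build 1: 18→23

23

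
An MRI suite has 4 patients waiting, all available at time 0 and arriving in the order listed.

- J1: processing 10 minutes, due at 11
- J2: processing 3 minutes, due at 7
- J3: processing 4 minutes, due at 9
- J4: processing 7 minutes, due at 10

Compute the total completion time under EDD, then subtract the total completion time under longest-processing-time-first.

EDD (increasing due date): J2 J3 J4 J1.
J2: 0→3
J3: 3→7
J4: 7→14
J1: 14→24
Sum = 3+7+14+24 = 48.
LPT (decreasing processing time): J1 J4 J3 J2.
J1: 0→10
J4: 10→17
J3: 17→21
J2: 21→24
Sum = 10+17+21+24 = 72.
Difference = 48 − 72 = -24.

-24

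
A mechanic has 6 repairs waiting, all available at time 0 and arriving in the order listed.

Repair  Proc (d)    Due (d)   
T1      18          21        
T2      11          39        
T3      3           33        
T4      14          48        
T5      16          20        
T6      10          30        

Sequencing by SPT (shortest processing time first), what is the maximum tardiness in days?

51

SPT (increasing processing time): T3 T6 T2 T4 T5 T1.
T3: 0→3, due 33, tardiness 0
T6: 3→13, due 30, tardiness 0
T2: 13→24, due 39, tardiness 0
T4: 24→38, due 48, tardiness 0
T5: 38→54, due 20, tardiness 34
T1: 54→72, due 21, tardiness 51
Maximum = 51.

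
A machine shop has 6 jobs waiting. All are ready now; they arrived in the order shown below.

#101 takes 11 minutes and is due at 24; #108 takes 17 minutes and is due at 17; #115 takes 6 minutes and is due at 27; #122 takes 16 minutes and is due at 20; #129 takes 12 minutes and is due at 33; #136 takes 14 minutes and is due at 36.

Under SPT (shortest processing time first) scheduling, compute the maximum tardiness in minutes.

59

SPT (increasing processing time): #115 #101 #129 #136 #122 #108.
#115: 0→6, due 27, tardiness 0
#101: 6→17, due 24, tardiness 0
#129: 17→29, due 33, tardiness 0
#136: 29→43, due 36, tardiness 7
#122: 43→59, due 20, tardiness 39
#108: 59→76, due 17, tardiness 59
Maximum = 59.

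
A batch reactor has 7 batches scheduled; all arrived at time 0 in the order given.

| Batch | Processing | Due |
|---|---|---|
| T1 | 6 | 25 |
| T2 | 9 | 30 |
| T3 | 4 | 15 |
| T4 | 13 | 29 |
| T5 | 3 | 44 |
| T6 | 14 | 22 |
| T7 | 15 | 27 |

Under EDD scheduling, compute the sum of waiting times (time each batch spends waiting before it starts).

EDD (increasing due date): T3 T6 T1 T7 T4 T2 T5.
T3: waits 0, runs 0→4
T6: waits 4, runs 4→18
T1: waits 18, runs 18→24
T7: waits 24, runs 24→39
T4: waits 39, runs 39→52
T2: waits 52, runs 52→61
T5: waits 61, runs 61→64
Sum = 0+4+18+24+39+52+61 = 198.

198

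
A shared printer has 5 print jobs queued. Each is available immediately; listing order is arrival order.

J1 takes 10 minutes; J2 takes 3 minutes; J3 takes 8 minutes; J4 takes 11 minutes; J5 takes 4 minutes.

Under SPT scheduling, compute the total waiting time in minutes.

SPT (increasing processing time): J2 J5 J3 J1 J4.
J2: waits 0, runs 0→3
J5: waits 3, runs 3→7
J3: waits 7, runs 7→15
J1: waits 15, runs 15→25
J4: waits 25, runs 25→36
Sum = 0+3+7+15+25 = 50.

50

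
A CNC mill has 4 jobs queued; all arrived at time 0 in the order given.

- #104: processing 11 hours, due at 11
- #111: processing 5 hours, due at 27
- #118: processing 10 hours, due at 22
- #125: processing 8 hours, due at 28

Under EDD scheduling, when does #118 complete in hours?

EDD (increasing due date): #104 #118 #111 #125.
#104: 0→11
#118: 11→21

21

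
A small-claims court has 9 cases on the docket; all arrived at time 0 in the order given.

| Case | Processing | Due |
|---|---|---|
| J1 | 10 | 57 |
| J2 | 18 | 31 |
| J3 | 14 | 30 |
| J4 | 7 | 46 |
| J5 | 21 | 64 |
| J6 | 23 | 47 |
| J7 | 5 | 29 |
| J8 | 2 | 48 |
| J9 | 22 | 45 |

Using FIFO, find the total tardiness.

FIFO (arrival order): J1 J2 J3 J4 J5 J6 J7 J8 J9.
J1: 0→10, due 57, tardiness 0
J2: 10→28, due 31, tardiness 0
J3: 28→42, due 30, tardiness 12
J4: 42→49, due 46, tardiness 3
J5: 49→70, due 64, tardiness 6
J6: 70→93, due 47, tardiness 46
J7: 93→98, due 29, tardiness 69
J8: 98→100, due 48, tardiness 52
J9: 100→122, due 45, tardiness 77
Sum = 0+0+12+3+6+46+69+52+77 = 265.

265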